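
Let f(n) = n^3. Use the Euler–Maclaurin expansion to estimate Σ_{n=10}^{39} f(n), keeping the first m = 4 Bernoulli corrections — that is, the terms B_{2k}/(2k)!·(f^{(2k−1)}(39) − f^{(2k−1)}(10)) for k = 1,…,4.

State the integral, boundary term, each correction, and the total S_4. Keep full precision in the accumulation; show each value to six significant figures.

The integral term ∫_10^39 x^3 dx = 575860.
Endpoint term: (f(10) + f(39))/2 = (1000.00 + 59319.0)/2 = 30159.5.
Running total after boundary: 606020.
Order-1 term: 1/12 · (4563.00 − 300.000) = 355.250.
After k=1: 606375.
Order-2 term: −1/720 · (6.00000 − 6.00000) = 0.00000.
After k=2: 606375.
Order-3 term: 1/30240 · (0.00000 − 0.00000) = 0.00000.
After k=3: 606375.
Order-4 term: −1/1209600 · (0.00000 − 0.00000) = 0.00000.

S_4 ≈ 606375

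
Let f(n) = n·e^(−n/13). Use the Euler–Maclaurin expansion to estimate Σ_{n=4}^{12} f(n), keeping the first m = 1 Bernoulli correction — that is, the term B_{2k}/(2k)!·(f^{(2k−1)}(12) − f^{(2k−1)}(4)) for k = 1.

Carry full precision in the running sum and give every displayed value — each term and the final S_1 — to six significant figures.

S_1 ≈ 37.1597

Integral: ∫_4^12 x·e^(−x/13) dx = 33.3455.
Boundary: ½(f(4) + f(12)) = ½(2.94057 + 4.76754) = 3.85405.
So far: 37.1995.
Correction k=1: B_{2}/2! · (f^{(1)}(12) − f^{(1)}(4)) = 1/12 · (0.0305611 − 0.508944) = -0.0398652.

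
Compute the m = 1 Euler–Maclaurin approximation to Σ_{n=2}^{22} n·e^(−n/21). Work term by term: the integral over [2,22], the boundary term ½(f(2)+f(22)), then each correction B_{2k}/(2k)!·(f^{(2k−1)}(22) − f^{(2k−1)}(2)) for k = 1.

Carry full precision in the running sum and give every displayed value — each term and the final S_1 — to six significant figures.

S_1 ≈ 127.073

Integral: ∫_2^22 x·e^(−x/21) dx = 122.376.
Endpoint term: (f(2) + f(22))/2 = (1.81831 + 7.71698)/2 = 4.76765.
Running total after boundary: 127.143.
Correction k=1: B_{2}/2! · (f^{(1)}(22) − f^{(1)}(2)) = 1/12 · (-0.0167034 − 0.822570) = -0.0699395.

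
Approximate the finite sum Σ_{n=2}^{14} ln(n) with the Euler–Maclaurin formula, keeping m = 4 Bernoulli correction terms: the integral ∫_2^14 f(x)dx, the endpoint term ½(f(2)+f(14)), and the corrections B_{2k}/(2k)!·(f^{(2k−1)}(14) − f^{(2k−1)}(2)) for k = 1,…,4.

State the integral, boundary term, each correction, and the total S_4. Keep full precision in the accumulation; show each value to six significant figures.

Integral: ∫_2^14 ln(x) dx = 23.5605.
½[f(2) + f(14)] = ½[0.693147 + 2.63906] = 1.66610.
Running total after boundary: 25.2266.
Correction k=1: B_{2}/2! · (f^{(1)}(14) − f^{(1)}(2)) = 1/12 · (0.0714286 − 0.500000) = -0.0357143.
Partial sum through k=1: 25.1909.
Correction k=2: B_{4}/4! · (f^{(3)}(14) − f^{(3)}(2)) = −1/720 · (0.000728863 − 0.250000) = 0.000346210.
Partial sum through k=2: 25.1912.
Correction k=3: B_{6}/6! · (f^{(5)}(14) − f^{(5)}(2)) = 1/30240 · (4.46243e-05 − 0.750000) = -2.48001e-05.
Partial sum through k=3: 25.1912.
Correction k=4: B_{8}/8! · (f^{(7)}(14) − f^{(7)}(2)) = −1/1209600 · (6.83024e-06 − 5.62500) = 4.65029e-06.

S_4 ≈ 25.1912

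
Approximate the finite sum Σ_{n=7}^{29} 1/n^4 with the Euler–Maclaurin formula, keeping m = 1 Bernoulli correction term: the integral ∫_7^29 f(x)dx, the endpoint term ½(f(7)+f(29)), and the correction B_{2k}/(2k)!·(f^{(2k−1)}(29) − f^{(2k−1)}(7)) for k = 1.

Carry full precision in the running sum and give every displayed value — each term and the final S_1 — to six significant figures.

S_1 ≈ 0.00118692

∫_7^29 1/x^4 dx evaluates to 0.000958150.
Endpoint term: (f(7) + f(29))/2 = (0.000416493 + 1.41387e-06)/2 = 0.000208953.
Integral + boundary = 0.00116710.
Order-1 term: 1/12 · (-1.95016e-07 − (-0.000237996)) = 1.98168e-05.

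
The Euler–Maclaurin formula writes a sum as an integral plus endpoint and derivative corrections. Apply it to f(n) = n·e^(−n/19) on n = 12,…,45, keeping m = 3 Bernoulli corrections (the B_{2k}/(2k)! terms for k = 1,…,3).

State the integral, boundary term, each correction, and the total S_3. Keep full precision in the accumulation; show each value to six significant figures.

∫_12^45 x·e^(−x/19) dx evaluates to 199.349.
½[f(12) + f(45)] = ½[6.38102 + 4.21328] = 5.29715.
Running total after boundary: 204.647.
Correction k=1: B_{2}/2! · (f^{(1)}(45) − f^{(1)}(12)) = 1/12 · (-0.128123 − 0.195908) = -0.0270026.
After k=1: 204.620.
Correction k=2: B_{4}/4! · (f^{(3)}(45) − f^{(3)}(12)) = −1/720 · (0.000163805 − 0.00348867) = 4.61787e-06.
After k=2: 204.620.
Correction k=3: B_{6}/6! · (f^{(5)}(45) − f^{(5)}(12)) = 1/30240 · (1.89064e-06 − 1.78246e-05) = -5.26915e-10.

S_3 ≈ 204.620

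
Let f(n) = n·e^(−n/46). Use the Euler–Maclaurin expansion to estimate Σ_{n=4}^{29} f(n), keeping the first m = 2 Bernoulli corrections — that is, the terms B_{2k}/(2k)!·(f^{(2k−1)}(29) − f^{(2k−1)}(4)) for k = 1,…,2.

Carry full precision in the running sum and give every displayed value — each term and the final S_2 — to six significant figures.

S_2 ≈ 281.305

∫_4^29 x·e^(−x/46) dx evaluates to 271.806.
Boundary: ½(f(4) + f(29)) = ½(3.66687 + 15.4384) = 9.55266.
Running total after boundary: 281.359.
Order-1 term: 1/12 · (0.196742 − 0.837002) = -0.0533550.
After k=1: 281.305.
Order-2 term: −1/720 · (0.000596154 − 0.00126202) = 9.24815e-07.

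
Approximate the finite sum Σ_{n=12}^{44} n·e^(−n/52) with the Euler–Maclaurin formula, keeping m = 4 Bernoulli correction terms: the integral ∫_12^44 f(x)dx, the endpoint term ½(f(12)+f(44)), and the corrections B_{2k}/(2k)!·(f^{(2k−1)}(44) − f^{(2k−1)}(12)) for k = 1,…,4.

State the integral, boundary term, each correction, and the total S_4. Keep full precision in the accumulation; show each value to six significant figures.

S_4 ≈ 514.455

Integral: ∫_12^44 x·e^(−x/52) dx = 500.297.
Endpoint term: (f(12) + f(44))/2 = (9.52707 + 18.8787)/2 = 14.2029.
Running total after boundary: 514.500.
Correction k=1: B_{2}/2! · (f^{(1)}(44) − f^{(1)}(12)) = 1/12 · (0.0660095 − 0.610710) = -0.0453917.
Running total after k=1: 514.455.
Correction k=2: B_{4}/4! · (f^{(3)}(44) − f^{(3)}(12)) = −1/720 · (0.000341765 − 0.000813075) = 6.54597e-07.
Running total after k=2: 514.455.
Correction k=3: B_{6}/6! · (f^{(5)}(44) − f^{(5)}(12)) = 1/30240 · (2.43757e-07 − 5.17861e-07) = -9.06428e-12.
Running total after k=3: 514.455.
Correction k=4: B_{8}/8! · (f^{(7)}(44) − f^{(7)}(12)) = −1/1209600 · (1.33551e-10 − 2.71830e-10) = 1.14318e-16.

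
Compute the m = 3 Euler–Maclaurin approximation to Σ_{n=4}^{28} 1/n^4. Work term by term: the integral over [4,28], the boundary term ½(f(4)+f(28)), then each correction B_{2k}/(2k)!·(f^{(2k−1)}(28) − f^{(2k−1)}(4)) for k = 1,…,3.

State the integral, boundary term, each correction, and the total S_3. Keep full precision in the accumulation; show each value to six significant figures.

S_3 ≈ 0.00746326

∫_4^28 1/x^4 dx evaluates to 0.00519315.
Boundary: ½(f(4) + f(28)) = ½(0.00390625 + 1.62693e-06) = 0.00195394.
Running total after boundary: 0.00714709.
k=1: B_{2}/(2)! × [f^{(1)}(28) − f^{(1)}(4)] = 1/12 × (-2.32418e-07 − (-0.00390625)) = 0.000325501.
After k=1: 0.00747259.
k=2: B_{4}/(4)! × [f^{(3)}(28) − f^{(3)}(4)] = −1/720 × (-8.89355e-09 − (-0.00732422)) = -1.01725e-05.
After k=2: 0.00746242.
k=3: B_{6}/(6)! × [f^{(5)}(28) − f^{(5)}(4)] = 1/30240 × (-6.35253e-10 − (-0.0256348)) = 8.47710e-07.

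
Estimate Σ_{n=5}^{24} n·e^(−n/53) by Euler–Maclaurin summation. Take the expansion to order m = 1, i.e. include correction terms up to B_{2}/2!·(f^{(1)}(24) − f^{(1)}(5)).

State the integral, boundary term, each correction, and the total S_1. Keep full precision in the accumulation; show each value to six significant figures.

S_1 ≈ 212.318

Integral: ∫_5^24 x·e^(−x/53) dx = 202.453.
½[f(5) + f(24)] = ½[4.54987 + 15.2598] = 9.90485.
Running total after boundary: 212.358.
Order-1 term: 1/12 · (0.347905 − 0.824127) = -0.0396852.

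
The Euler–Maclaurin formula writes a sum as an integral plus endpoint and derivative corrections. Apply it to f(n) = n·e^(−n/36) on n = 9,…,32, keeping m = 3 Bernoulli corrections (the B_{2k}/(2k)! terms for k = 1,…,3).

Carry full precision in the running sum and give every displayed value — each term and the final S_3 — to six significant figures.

S_3 ≈ 265.292

The integral term ∫_9^32 x·e^(−x/36) dx = 255.254.
½[f(9) + f(32)] = ½[7.00921 + 13.1556] = 10.0824.
So far: 265.337.
Order-1 term: 1/12 · (0.0456791 − 0.584101) = -0.0448685.
After k=1: 265.292.
Order-2 term: −1/720 · (0.000669679 − 0.00165255) = 1.36510e-06.
After k=2: 265.292.
Order-3 term: 1/30240 · (1.00626e-06 − 2.20247e-06) = -3.95572e-11.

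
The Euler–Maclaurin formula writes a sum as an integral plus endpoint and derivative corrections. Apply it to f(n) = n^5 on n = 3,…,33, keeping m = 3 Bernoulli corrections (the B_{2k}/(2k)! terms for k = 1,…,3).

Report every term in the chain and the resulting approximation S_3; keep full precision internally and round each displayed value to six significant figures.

Integral: ∫_3^33 x^5 dx = 2.15245e+08.
Endpoint term: (f(3) + f(33))/2 = (243.000 + 3.91354e+07)/2 = 1.95678e+07.
So far: 2.34812e+08.
k=1: B_{2}/(2)! × [f^{(1)}(33) − f^{(1)}(3)] = 1/12 × (5.92960e+06 − 405.000) = 494100.
Running total after k=1: 2.35306e+08.
k=2: B_{4}/(4)! × [f^{(3)}(33) − f^{(3)}(3)] = −1/720 × (65340.0 − 540.000) = -90.0000.
Running total after k=2: 2.35306e+08.
k=3: B_{6}/(6)! × [f^{(5)}(33) − f^{(5)}(3)] = 1/30240 × (120.000 − 120.000) = 0.00000.

S_3 ≈ 2.35306e+08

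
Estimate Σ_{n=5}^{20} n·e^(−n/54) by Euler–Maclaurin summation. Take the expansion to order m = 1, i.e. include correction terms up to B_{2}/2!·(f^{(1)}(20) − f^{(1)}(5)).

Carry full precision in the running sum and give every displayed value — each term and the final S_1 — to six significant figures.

S_1 ≈ 154.244

The integral term ∫_5^20 x·e^(−x/54) dx = 145.093.
Boundary: ½(f(5) + f(20)) = ½(4.55782 + 13.8096) = 9.18370.
Running total after boundary: 154.277.
k=1: B_{2}/(2)! × [f^{(1)}(20) − f^{(1)}(5)] = 1/12 × (0.434746 − 0.827161) = -0.0327012.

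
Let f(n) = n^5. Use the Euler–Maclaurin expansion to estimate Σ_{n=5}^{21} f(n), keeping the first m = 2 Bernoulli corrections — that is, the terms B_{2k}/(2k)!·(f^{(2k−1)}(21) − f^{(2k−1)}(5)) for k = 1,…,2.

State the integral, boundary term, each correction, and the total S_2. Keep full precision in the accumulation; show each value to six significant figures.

The integral term ∫_5^21 x^5 dx = 1.42917e+07.
Endpoint term: (f(5) + f(21))/2 = (3125.00 + 4.08410e+06)/2 = 2.04361e+06.
Running total after boundary: 1.63354e+07.
Correction k=1: B_{2}/2! · (f^{(1)}(21) − f^{(1)}(5)) = 1/12 · (972405 − 3125.00) = 80773.3.
Partial sum through k=1: 1.64161e+07.
Correction k=2: B_{4}/4! · (f^{(3)}(21) − f^{(3)}(5)) = −1/720 · (26460.0 − 1500.00) = -34.6667.

S_2 ≈ 1.64161e+07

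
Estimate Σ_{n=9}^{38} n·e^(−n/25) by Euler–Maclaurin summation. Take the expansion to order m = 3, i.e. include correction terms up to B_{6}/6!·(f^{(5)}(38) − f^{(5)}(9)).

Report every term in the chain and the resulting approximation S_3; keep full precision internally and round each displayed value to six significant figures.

∫_9^38 x·e^(−x/25) dx evaluates to 248.554.
Boundary: ½(f(9) + f(38)) = ½(6.27909 + 8.31105) = 7.29507.
Running total after boundary: 255.849.
k=1: B_{2}/(2)! × [f^{(1)}(38) − f^{(1)}(9)] = 1/12 × (-0.113730 − 0.446513) = -0.0466869.
Partial sum through k=1: 255.802.
k=2: B_{4}/(4)! × [f^{(3)}(38) − f^{(3)}(9)] = −1/720 × (0.000517910 − 0.00294698) = 3.37372e-06.
Partial sum through k=2: 255.802.
k=3: B_{6}/(6)! × [f^{(5)}(38) − f^{(5)}(9)] = 1/30240 × (1.94846e-06 − 8.28728e-06) = -2.09617e-10.

S_3 ≈ 255.802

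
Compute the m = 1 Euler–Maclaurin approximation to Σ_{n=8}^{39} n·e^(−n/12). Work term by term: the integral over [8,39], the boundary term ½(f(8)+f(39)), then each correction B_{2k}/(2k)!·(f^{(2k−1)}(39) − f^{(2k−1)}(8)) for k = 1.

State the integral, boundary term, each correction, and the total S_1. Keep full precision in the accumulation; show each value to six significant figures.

S_1 ≈ 102.279

∫_8^39 x·e^(−x/12) dx evaluates to 99.4903.
Boundary: ½(f(8) + f(39)) = ½(4.10734 + 1.51219) = 2.80977.
Running total after boundary: 102.300.
k=1: B_{2}/(2)! × [f^{(1)}(39) − f^{(1)}(8)] = 1/12 × (-0.0872420 − 0.171139) = -0.0215318.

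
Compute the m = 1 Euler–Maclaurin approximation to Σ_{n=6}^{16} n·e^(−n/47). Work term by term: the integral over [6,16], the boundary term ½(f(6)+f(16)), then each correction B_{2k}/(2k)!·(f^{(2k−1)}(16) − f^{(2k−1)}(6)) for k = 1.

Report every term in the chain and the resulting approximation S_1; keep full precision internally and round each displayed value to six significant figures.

∫_6^16 x·e^(−x/47) dx evaluates to 85.8057.
Boundary: ½(f(6) + f(16)) = ½(5.28092 + 11.3835) = 8.33220.
Running total after boundary: 94.1379.
Correction k=1: B_{2}/2! · (f^{(1)}(16) − f^{(1)}(6)) = 1/12 · (0.469266 − 0.767793) = -0.0248773.

S_1 ≈ 94.1130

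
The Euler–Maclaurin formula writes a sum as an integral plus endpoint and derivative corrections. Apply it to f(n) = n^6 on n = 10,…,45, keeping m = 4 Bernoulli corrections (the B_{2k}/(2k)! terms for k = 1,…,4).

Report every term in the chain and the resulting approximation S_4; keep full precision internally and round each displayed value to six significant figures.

Integral: ∫_10^45 x^6 dx = 5.33799e+10.
Endpoint term: (f(10) + f(45))/2 = (1.00000e+06 + 8.30377e+09)/2 = 4.15238e+09.
So far: 5.75323e+10.
Order-1 term: 1/12 · (1.10717e+09 − 600000) = 9.22141e+07.
After k=1: 5.76245e+10.
Order-2 term: −1/720 · (1.09350e+07 − 120000) = -15020.8.
After k=2: 5.76245e+10.
Order-3 term: 1/30240 · (32400.0 − 7200.00) = 0.833333.
After k=3: 5.76245e+10.
Order-4 term: −1/1209600 · (0.00000 − 0.00000) = 0.00000.

S_4 ≈ 5.76245e+10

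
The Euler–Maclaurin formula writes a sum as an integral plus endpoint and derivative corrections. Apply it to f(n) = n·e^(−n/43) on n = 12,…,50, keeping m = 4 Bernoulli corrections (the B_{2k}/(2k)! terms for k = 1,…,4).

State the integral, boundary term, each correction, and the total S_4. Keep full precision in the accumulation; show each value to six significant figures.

S_4 ≈ 551.259

Integral: ∫_12^50 x·e^(−x/43) dx = 538.954.
½[f(12) + f(50)] = ½[9.07785 + 15.6306] = 12.3542.
So far: 551.309.
Order-1 term: 1/12 · (-0.0508904 − 0.545374) = -0.0496887.
After k=1: 551.259.
Order-2 term: −1/720 · (0.000310619 − 0.00111322) = 1.11473e-06.
After k=2: 551.259.
Order-3 term: 1/30240 · (3.50871e-07 − 1.04461e-06) = -2.29412e-11.
After k=3: 551.259.
Order-4 term: −1/1209600 · (2.88670e-10 − 8.04304e-10) = 4.26285e-16.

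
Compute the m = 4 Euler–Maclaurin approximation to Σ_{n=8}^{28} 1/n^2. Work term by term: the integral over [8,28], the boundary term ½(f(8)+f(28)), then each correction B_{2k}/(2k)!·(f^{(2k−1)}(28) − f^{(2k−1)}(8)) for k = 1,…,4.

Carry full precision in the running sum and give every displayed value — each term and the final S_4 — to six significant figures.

Integral: ∫_8^28 1/x^2 dx = 0.0892857.
½[f(8) + f(28)] = ½[0.0156250 + 0.00127551] = 0.00845026.
So far: 0.0977360.
Order-1 term: 1/12 · (-9.11079e-05 − (-0.00390625)) = 0.000317929.
Partial sum through k=1: 0.0980539.
Order-2 term: −1/720 · (-1.39451e-06 − (-0.000732422)) = -1.01532e-06.
Partial sum through k=2: 0.0980529.
Order-3 term: 1/30240 · (-5.33613e-08 − (-0.000343323)) = 1.13515e-08.
Partial sum through k=3: 0.0980529.
Order-4 term: −1/1209600 · (-3.81152e-09 − (-0.000300407)) = -2.48350e-10.

S_4 ≈ 0.0980529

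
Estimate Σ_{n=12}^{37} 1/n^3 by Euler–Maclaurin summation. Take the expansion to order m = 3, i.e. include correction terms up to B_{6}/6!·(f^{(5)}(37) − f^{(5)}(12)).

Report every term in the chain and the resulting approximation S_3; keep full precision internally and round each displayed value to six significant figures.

Integral: ∫_12^37 1/x^3 dx = 0.00310699.
½[f(12) + f(37)] = ½[0.000578704 + 1.97422e-05] = 0.000299223.
Integral + boundary = 0.00340622.
Order-1 term: 1/12 · (-1.60072e-06 − (-0.000144676)) = 1.19229e-05.
After k=1: 0.00341814.
Order-2 term: −1/720 · (-2.33852e-08 − (-2.00939e-05)) = -2.78757e-08.
After k=2: 0.00341811.
Order-3 term: 1/30240 · (-7.17442e-10 − (-5.86071e-06)) = 1.93783e-10.

S_3 ≈ 0.00341811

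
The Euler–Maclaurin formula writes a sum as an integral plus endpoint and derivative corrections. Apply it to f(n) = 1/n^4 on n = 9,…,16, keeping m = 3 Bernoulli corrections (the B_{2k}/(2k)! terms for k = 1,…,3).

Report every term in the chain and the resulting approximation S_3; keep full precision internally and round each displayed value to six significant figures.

The integral term ∫_9^16 1/x^4 dx = 0.000375867.
Boundary: ½(f(9) + f(16)) = ½(0.000152416 + 1.52588e-05) = 8.38373e-05.
Running total after boundary: 0.000459704.
Order-1 term: 1/12 · (-3.81470e-06 − (-6.77404e-05)) = 5.32714e-06.
Running total after k=1: 0.000465032.
Order-2 term: −1/720 · (-4.47035e-07 − (-2.50890e-05)) = -3.42250e-08.
Running total after k=2: 0.000464997.
Order-3 term: 1/30240 · (-9.77889e-08 − (-1.73455e-05)) = 5.70361e-10.

S_3 ≈ 0.000464998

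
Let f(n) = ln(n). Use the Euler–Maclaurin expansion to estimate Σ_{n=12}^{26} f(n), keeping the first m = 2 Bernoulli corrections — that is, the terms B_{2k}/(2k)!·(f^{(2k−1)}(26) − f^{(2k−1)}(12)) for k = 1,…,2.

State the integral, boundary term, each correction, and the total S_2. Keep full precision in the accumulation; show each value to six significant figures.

S_2 ≈ 43.7594

Integral: ∫_12^26 ln(x) dx = 40.8916.
Boundary: ½(f(12) + f(26)) = ½(2.48491 + 3.25810) = 2.87150.
So far: 43.7631.
k=1: B_{2}/(2)! × [f^{(1)}(26) − f^{(1)}(12)] = 1/12 × (0.0384615 − 0.0833333) = -0.00373932.
After k=1: 43.7594.
k=2: B_{4}/(4)! × [f^{(3)}(26) − f^{(3)}(12)] = −1/720 × (0.000113792 − 0.00115741) = 1.44947e-06.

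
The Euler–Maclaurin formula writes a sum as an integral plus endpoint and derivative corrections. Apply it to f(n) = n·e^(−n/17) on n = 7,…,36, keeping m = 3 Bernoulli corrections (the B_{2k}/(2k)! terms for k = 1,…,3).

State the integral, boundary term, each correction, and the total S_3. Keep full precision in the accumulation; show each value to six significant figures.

The integral term ∫_7^36 x·e^(−x/17) dx = 161.889.
Boundary: ½(f(7) + f(36)) = ½(4.63736 + 4.33132) = 4.48434.
Running total after boundary: 166.373.
k=1: B_{2}/(2)! × [f^{(1)}(36) − f^{(1)}(7)] = 1/12 × (-0.134469 − 0.389694) = -0.0436803.
Running total after k=1: 166.329.
k=2: B_{4}/(4)! × [f^{(3)}(36) − f^{(3)}(7)] = −1/720 × (0.000367335 − 0.00593306) = 7.73017e-06.
Running total after k=2: 166.329.
k=3: B_{6}/(6)! × [f^{(5)}(36) − f^{(5)}(7)] = 1/30240 × (4.15211e-06 − 3.63934e-05) = -1.06618e-09.

S_3 ≈ 166.329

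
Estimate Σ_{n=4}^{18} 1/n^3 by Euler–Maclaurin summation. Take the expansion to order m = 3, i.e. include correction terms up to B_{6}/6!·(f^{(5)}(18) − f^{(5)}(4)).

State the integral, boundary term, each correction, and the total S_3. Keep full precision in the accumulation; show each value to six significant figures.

Integral: ∫_4^18 1/x^3 dx = 0.0297068.
Endpoint term: (f(4) + f(18))/2 = (0.0156250 + 0.000171468)/2 = 0.00789823.
So far: 0.0376050.
k=1: B_{2}/(2)! × [f^{(1)}(18) − f^{(1)}(4)] = 1/12 × (-2.85780e-05 − (-0.0117188)) = 0.000974181.
Partial sum through k=1: 0.0385792.
k=2: B_{4}/(4)! × [f^{(3)}(18) − f^{(3)}(4)] = −1/720 × (-1.76407e-06 − (-0.0146484)) = -2.03426e-05.
Partial sum through k=2: 0.0385589.
k=3: B_{6}/(6)! × [f^{(5)}(18) − f^{(5)}(4)] = 1/30240 × (-2.28676e-07 − (-0.0384521)) = 1.27156e-06.

S_3 ≈ 0.0385601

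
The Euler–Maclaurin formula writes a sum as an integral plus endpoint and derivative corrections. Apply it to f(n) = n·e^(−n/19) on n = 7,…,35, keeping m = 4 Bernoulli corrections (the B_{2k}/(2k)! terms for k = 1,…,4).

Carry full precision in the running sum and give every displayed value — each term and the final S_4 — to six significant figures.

Integral: ∫_7^35 x·e^(−x/19) dx = 179.158.
½[f(7) + f(35)] = ½[4.84278 + 5.54692] = 5.19485.
Integral + boundary = 184.353.
Correction k=1: B_{2}/2! · (f^{(1)}(35) − f^{(1)}(7)) = 1/12 · (-0.133460 − 0.436943) = -0.0475335.
Partial sum through k=1: 184.305.
Correction k=2: B_{4}/4! · (f^{(3)}(35) − f^{(3)}(7)) = −1/720 · (0.000508330 − 0.00504320) = 6.29843e-06.
Partial sum through k=2: 184.305.
Correction k=3: B_{6}/6! · (f^{(5)}(35) − f^{(5)}(7)) = 1/30240 · (3.84032e-06 − 2.45873e-05) = -6.86079e-10.
Partial sum through k=3: 184.305.
Correction k=4: B_{8}/8! · (f^{(7)}(35) − f^{(7)}(7)) = −1/1209600 · (1.73754e-08 − 9.75196e-08) = 6.62568e-14.

S_4 ≈ 184.305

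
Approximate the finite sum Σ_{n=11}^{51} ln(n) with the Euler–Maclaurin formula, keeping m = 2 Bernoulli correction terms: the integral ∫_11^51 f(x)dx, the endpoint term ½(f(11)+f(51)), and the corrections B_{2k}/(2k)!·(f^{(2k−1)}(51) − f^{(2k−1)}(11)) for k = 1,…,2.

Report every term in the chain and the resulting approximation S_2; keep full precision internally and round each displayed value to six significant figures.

∫_11^51 ln(x) dx evaluates to 134.146.
Boundary: ½(f(11) + f(51)) = ½(2.39790 + 3.93183) = 3.16486.
So far: 137.311.
Order-1 term: 1/12 · (0.0196078 − 0.0909091) = -0.00594177.
After k=1: 137.305.
Order-2 term: −1/720 · (1.50772e-05 − 0.00150263) = 2.06605e-06.

S_2 ≈ 137.305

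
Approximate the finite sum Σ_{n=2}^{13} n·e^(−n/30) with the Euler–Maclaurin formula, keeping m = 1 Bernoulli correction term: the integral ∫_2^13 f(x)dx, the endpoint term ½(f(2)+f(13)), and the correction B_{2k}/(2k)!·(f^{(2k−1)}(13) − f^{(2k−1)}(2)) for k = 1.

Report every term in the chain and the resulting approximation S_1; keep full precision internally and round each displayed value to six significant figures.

S_1 ≈ 66.8301

Integral: ∫_2^13 x·e^(−x/30) dx = 61.7225.
Boundary: ½(f(2) + f(13)) = ½(1.87101 + 8.42848) = 5.14975.
So far: 66.8723.
Order-1 term: 1/12 · (0.367395 − 0.873140) = -0.0421454.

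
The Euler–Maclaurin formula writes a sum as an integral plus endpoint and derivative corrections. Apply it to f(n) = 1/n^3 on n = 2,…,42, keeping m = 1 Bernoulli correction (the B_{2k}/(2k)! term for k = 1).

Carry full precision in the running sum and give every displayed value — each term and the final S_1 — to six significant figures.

S_1 ≈ 0.202848

∫_2^42 1/x^3 dx evaluates to 0.124717.
Boundary: ½(f(2) + f(42)) = ½(0.125000 + 1.34975e-05) = 0.0625067.
Running total after boundary: 0.187223.
Order-1 term: 1/12 · (-9.64104e-07 − (-0.187500)) = 0.0156249.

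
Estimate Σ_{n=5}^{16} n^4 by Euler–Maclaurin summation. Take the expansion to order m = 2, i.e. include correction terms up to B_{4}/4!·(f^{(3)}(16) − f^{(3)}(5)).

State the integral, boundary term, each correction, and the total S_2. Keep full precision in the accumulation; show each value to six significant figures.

The integral term ∫_5^16 x^4 dx = 209090.
½[f(5) + f(16)] = ½[625.000 + 65536.0] = 33080.5.
Integral + boundary = 242171.
Correction k=1: B_{2}/2! · (f^{(1)}(16) − f^{(1)}(5)) = 1/12 · (16384.0 − 500.000) = 1323.67.
Running total after k=1: 243494.
Correction k=2: B_{4}/4! · (f^{(3)}(16) − f^{(3)}(5)) = −1/720 · (384.000 − 120.000) = -0.366667.

S_2 ≈ 243494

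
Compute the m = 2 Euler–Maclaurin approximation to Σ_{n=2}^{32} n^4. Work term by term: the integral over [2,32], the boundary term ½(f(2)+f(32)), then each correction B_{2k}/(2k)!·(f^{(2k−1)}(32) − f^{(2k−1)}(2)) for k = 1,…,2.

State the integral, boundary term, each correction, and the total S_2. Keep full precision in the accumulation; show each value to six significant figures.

∫_2^32 x^4 dx evaluates to 6.71088e+06.
Endpoint term: (f(2) + f(32))/2 = (16.0000 + 1.04858e+06)/2 = 524296.
Integral + boundary = 7.23518e+06.
k=1: B_{2}/(2)! × [f^{(1)}(32) − f^{(1)}(2)] = 1/12 × (131072 − 32.0000) = 10920.0.
After k=1: 7.24610e+06.
k=2: B_{4}/(4)! × [f^{(3)}(32) − f^{(3)}(2)] = −1/720 × (768.000 − 48.0000) = -1.00000.

S_2 ≈ 7.24610e+06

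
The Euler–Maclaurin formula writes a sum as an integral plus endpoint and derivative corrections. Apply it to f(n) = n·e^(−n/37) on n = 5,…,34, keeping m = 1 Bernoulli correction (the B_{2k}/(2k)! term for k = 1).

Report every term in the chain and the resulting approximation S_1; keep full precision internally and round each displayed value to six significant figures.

S_1 ≈ 318.435

The integral term ∫_5^34 x·e^(−x/37) dx = 309.529.
Endpoint term: (f(5) + f(34))/2 = (4.36799 + 13.5643)/2 = 8.96615.
So far: 318.495.
Correction k=1: B_{2}/2! · (f^{(1)}(34) − f^{(1)}(5)) = 1/12 · (0.0323473 − 0.755544) = -0.0602664.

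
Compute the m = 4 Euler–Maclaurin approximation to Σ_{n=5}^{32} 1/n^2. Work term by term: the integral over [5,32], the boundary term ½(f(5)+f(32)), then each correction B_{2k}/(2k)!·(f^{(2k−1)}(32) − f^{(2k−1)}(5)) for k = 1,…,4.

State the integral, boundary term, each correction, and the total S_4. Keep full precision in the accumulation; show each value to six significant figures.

S_4 ≈ 0.190556

∫_5^32 1/x^2 dx evaluates to 0.168750.
Boundary: ½(f(5) + f(32)) = ½(0.0400000 + 0.000976562) = 0.0204883.
Running total after boundary: 0.189238.
Order-1 term: 1/12 · (-6.10352e-05 − (-0.0160000)) = 0.00132825.
After k=1: 0.190567.
Order-2 term: −1/720 · (-7.15256e-07 − (-0.00768000)) = -1.06657e-05.
After k=2: 0.190556.
Order-3 term: 1/30240 · (-2.09548e-08 − (-0.00921600)) = 3.04761e-07.
After k=3: 0.190556.
Order-4 term: −1/1209600 · (-1.14596e-09 − (-0.0206438)) = -1.70667e-08.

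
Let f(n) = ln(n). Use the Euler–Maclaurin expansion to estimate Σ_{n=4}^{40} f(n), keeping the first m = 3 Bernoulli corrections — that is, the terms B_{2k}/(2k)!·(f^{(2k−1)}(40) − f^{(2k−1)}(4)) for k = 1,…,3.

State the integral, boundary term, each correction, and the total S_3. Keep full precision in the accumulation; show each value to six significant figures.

S_3 ≈ 108.529

The integral term ∫_4^40 ln(x) dx = 106.010.
Boundary: ½(f(4) + f(40)) = ½(1.38629 + 3.68888) = 2.53759.
So far: 108.548.
Correction k=1: B_{2}/2! · (f^{(1)}(40) − f^{(1)}(4)) = 1/12 · (0.0250000 − 0.250000) = -0.0187500.
Partial sum through k=1: 108.529.
Correction k=2: B_{4}/4! · (f^{(3)}(40) − f^{(3)}(4)) = −1/720 · (3.12500e-05 − 0.0312500) = 4.33594e-05.
Partial sum through k=2: 108.529.
Correction k=3: B_{6}/6! · (f^{(5)}(40) − f^{(5)}(4)) = 1/30240 · (2.34375e-07 − 0.0234375) = -7.75042e-07.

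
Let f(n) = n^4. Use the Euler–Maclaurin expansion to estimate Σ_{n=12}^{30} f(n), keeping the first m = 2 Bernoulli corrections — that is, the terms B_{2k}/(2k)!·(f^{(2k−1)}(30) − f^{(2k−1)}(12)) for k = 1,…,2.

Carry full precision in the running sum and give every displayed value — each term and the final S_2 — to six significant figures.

The integral term ∫_12^30 x^4 dx = 4.81023e+06.
Boundary: ½(f(12) + f(30)) = ½(20736.0 + 810000) = 415368.
So far: 5.22560e+06.
Order-1 term: 1/12 · (108000 − 6912.00) = 8424.00.
After k=1: 5.23403e+06.
Order-2 term: −1/720 · (720.000 − 288.000) = -0.600000.

S_2 ≈ 5.23402e+06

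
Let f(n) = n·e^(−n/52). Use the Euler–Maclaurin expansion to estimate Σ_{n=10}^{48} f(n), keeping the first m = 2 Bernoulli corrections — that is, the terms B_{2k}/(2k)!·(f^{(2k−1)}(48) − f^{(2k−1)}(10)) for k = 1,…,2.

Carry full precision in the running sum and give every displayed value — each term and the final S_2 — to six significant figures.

Integral: ∫_10^48 x·e^(−x/52) dx = 594.038.
Boundary: ½(f(10) + f(48)) = ½(8.25053 + 19.0701) = 13.6603.
So far: 607.699.
Order-1 term: 1/12 · (0.0305611 − 0.666389) = -0.0529857.
After k=1: 607.646.
Order-2 term: −1/720 · (0.000305159 − 0.000856692) = 7.66018e-07.

S_2 ≈ 607.646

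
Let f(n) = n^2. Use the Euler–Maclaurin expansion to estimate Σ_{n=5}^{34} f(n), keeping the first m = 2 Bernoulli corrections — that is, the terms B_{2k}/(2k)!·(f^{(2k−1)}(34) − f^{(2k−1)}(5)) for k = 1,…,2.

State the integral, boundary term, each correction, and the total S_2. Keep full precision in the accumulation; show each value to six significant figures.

The integral term ∫_5^34 x^2 dx = 13059.7.
Endpoint term: (f(5) + f(34))/2 = (25.0000 + 1156.00)/2 = 590.500.
Integral + boundary = 13650.2.
k=1: B_{2}/(2)! × [f^{(1)}(34) − f^{(1)}(5)] = 1/12 × (68.0000 − 10.0000) = 4.83333.
Partial sum through k=1: 13655.0.
k=2: B_{4}/(4)! × [f^{(3)}(34) − f^{(3)}(5)] = −1/720 × (0.00000 − 0.00000) = 0.00000.

S_2 ≈ 13655.0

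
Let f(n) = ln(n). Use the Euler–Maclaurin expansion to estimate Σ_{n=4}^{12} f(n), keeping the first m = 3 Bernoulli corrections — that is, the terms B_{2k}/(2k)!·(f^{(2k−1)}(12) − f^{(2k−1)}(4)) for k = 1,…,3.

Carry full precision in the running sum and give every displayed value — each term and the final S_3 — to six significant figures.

The integral term ∫_4^12 ln(x) dx = 16.2737.
½[f(4) + f(12)] = ½[1.38629 + 2.48491] = 1.93560.
Running total after boundary: 18.2093.
k=1: B_{2}/(2)! × [f^{(1)}(12) − f^{(1)}(4)] = 1/12 × (0.0833333 − 0.250000) = -0.0138889.
Partial sum through k=1: 18.1954.
k=2: B_{4}/(4)! × [f^{(3)}(12) − f^{(3)}(4)] = −1/720 × (0.00115741 − 0.0312500) = 4.17953e-05.
Partial sum through k=2: 18.1955.
k=3: B_{6}/(6)! × [f^{(5)}(12) − f^{(5)}(4)] = 1/30240 × (9.64506e-05 − 0.0234375) = -7.71860e-07.

S_3 ≈ 18.1955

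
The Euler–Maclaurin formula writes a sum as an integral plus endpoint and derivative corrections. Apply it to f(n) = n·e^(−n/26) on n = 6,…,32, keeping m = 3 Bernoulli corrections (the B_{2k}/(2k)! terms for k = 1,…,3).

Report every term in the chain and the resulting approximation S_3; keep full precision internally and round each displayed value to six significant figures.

The integral term ∫_6^32 x·e^(−x/26) dx = 220.105.
Boundary: ½(f(6) + f(32)) = ½(4.76354 + 9.34617) = 7.05485.
Integral + boundary = 227.160.
Order-1 term: 1/12 · (-0.0674003 − 0.610710) = -0.0565092.
Partial sum through k=1: 227.104.
Order-2 term: −1/720 · (0.000764401 − 0.00325230) = 3.45542e-06.
Partial sum through k=2: 227.104.
Order-3 term: 1/30240 · (2.40903e-06 − 8.28578e-06) = -1.94337e-10.

S_3 ≈ 227.104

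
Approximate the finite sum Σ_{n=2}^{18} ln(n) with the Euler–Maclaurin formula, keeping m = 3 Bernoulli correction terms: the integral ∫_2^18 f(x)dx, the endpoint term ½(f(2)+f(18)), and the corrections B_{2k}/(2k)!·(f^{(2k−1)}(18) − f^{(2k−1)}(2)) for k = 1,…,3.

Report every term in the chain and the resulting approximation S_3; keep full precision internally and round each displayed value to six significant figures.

∫_2^18 ln(x) dx evaluates to 34.6404.
½[f(2) + f(18)] = ½[0.693147 + 2.89037] = 1.79176.
Running total after boundary: 36.4322.
Correction k=1: B_{2}/2! · (f^{(1)}(18) − f^{(1)}(2)) = 1/12 · (0.0555556 − 0.500000) = -0.0370370.
Partial sum through k=1: 36.3951.
Correction k=2: B_{4}/4! · (f^{(3)}(18) − f^{(3)}(2)) = −1/720 · (0.000342936 − 0.250000) = 0.000346746.
Partial sum through k=2: 36.3955.
Correction k=3: B_{6}/6! · (f^{(5)}(18) − f^{(5)}(2)) = 1/30240 · (1.27013e-05 − 0.750000) = -2.48012e-05.

S_3 ≈ 36.3954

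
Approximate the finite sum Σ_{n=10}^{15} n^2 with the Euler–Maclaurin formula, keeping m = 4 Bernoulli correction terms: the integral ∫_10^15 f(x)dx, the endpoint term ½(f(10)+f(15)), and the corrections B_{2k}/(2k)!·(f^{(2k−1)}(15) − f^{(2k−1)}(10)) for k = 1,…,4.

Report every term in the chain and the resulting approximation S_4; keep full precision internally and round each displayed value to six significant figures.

The integral term ∫_10^15 x^2 dx = 791.667.
½[f(10) + f(15)] = ½[100.000 + 225.000] = 162.500.
Integral + boundary = 954.167.
Order-1 term: 1/12 · (30.0000 − 20.0000) = 0.833333.
Running total after k=1: 955.000.
Order-2 term: −1/720 · (0.00000 − 0.00000) = 0.00000.
Running total after k=2: 955.000.
Order-3 term: 1/30240 · (0.00000 − 0.00000) = 0.00000.
Running total after k=3: 955.000.
Order-4 term: −1/1209600 · (0.00000 − 0.00000) = 0.00000.

S_4 ≈ 955.000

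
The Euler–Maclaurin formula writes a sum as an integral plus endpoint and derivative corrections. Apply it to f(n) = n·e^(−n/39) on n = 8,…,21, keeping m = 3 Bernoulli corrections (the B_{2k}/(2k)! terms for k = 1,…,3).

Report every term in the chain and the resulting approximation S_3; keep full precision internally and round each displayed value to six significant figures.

Integral: ∫_8^21 x·e^(−x/39) dx = 127.327.
Boundary: ½(f(8) + f(21)) = ½(6.51634 + 12.2566) = 9.38645.
So far: 136.713.
k=1: B_{2}/(2)! × [f^{(1)}(21) − f^{(1)}(8)] = 1/12 × (0.269375 − 0.647457) = -0.0315069.
Running total after k=1: 136.682.
k=2: B_{4}/(4)! × [f^{(3)}(21) − f^{(3)}(8)] = −1/720 × (0.000944553 − 0.00149674) = 7.66927e-07.
Running total after k=2: 136.682.
k=3: B_{6}/(6)! × [f^{(5)}(21) − f^{(5)}(8)] = 1/30240 × (1.12558e-06 − 1.68823e-06) = -1.86064e-11.

S_3 ≈ 136.682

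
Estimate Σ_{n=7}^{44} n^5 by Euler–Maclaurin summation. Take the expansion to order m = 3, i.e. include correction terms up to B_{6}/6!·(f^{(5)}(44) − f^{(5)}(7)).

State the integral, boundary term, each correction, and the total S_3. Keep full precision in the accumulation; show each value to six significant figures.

Integral: ∫_7^44 x^5 dx = 1.20937e+09.
Boundary: ½(f(7) + f(44)) = ½(16807.0 + 1.64916e+08) = 8.24665e+07.
Running total after boundary: 1.29183e+09.
k=1: B_{2}/(2)! × [f^{(1)}(44) − f^{(1)}(7)] = 1/12 × (1.87405e+07 − 12005.0) = 1.56071e+06.
Running total after k=1: 1.29339e+09.
k=2: B_{4}/(4)! × [f^{(3)}(44) − f^{(3)}(7)] = −1/720 × (116160 − 2940.00) = -157.250.
Running total after k=2: 1.29339e+09.
k=3: B_{6}/(6)! × [f^{(5)}(44) − f^{(5)}(7)] = 1/30240 × (120.000 − 120.000) = 0.00000.

S_3 ≈ 1.29339e+09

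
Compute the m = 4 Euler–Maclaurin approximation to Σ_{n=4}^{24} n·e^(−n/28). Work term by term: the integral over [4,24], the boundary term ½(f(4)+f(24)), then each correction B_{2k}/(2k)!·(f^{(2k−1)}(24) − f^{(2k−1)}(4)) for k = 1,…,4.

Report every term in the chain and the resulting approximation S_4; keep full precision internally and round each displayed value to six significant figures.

S_4 ≈ 165.605

The integral term ∫_4^24 x·e^(−x/28) dx = 158.836.
½[f(4) + f(24)] = ½[3.46751 + 10.1849] = 6.82623.
So far: 165.662.
k=1: B_{2}/(2)! × [f^{(1)}(24) − f^{(1)}(4)] = 1/12 × (0.0606247 − 0.743038) = -0.0568678.
After k=1: 165.605.
k=2: B_{4}/(4)! × [f^{(3)}(24) − f^{(3)}(4)] = −1/720 × (0.00115991 − 0.00315918) = 2.77676e-06.
After k=2: 165.605.
k=3: B_{6}/(6)! × [f^{(5)}(24) − f^{(5)}(4)] = 1/30240 × (2.86033e-06 − 6.85025e-06) = -1.31942e-10.
After k=3: 165.605.
k=4: B_{8}/(8)! × [f^{(7)}(24) − f^{(7)}(4)] = −1/1209600 × (5.40966e-09 − 1.23354e-08) = 5.72564e-15.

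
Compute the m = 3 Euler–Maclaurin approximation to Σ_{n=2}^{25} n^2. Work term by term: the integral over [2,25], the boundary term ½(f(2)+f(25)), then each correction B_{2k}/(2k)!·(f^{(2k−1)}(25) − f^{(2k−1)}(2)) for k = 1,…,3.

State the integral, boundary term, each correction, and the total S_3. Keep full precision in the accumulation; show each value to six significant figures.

S_3 ≈ 5524.00

The integral term ∫_2^25 x^2 dx = 5205.67.
Boundary: ½(f(2) + f(25)) = ½(4.00000 + 625.000) = 314.500.
Running total after boundary: 5520.17.
Correction k=1: B_{2}/2! · (f^{(1)}(25) − f^{(1)}(2)) = 1/12 · (50.0000 − 4.00000) = 3.83333.
Running total after k=1: 5524.00.
Correction k=2: B_{4}/4! · (f^{(3)}(25) − f^{(3)}(2)) = −1/720 · (0.00000 − 0.00000) = 0.00000.
Running total after k=2: 5524.00.
Correction k=3: B_{6}/6! · (f^{(5)}(25) − f^{(5)}(2)) = 1/30240 · (0.00000 − 0.00000) = 0.00000.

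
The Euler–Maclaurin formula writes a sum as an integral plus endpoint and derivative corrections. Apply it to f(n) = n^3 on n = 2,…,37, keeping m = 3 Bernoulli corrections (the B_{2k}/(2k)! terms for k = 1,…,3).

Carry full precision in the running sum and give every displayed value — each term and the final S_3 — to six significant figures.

S_3 ≈ 494208

∫_2^37 x^3 dx evaluates to 468536.
Boundary: ½(f(2) + f(37)) = ½(8.00000 + 50653.0) = 25330.5.
Integral + boundary = 493867.
Correction k=1: B_{2}/2! · (f^{(1)}(37) − f^{(1)}(2)) = 1/12 · (4107.00 − 12.0000) = 341.250.
After k=1: 494208.
Correction k=2: B_{4}/4! · (f^{(3)}(37) − f^{(3)}(2)) = −1/720 · (6.00000 − 6.00000) = 0.00000.
After k=2: 494208.
Correction k=3: B_{6}/6! · (f^{(5)}(37) − f^{(5)}(2)) = 1/30240 · (0.00000 − 0.00000) = 0.00000.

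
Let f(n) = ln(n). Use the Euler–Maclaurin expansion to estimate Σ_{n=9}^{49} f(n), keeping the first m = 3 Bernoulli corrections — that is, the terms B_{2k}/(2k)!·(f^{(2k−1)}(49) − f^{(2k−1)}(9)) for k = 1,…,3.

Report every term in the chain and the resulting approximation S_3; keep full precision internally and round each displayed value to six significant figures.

The integral term ∫_9^49 ln(x) dx = 130.924.
½[f(9) + f(49)] = ½[2.19722 + 3.89182] = 3.04452.
Running total after boundary: 133.969.
k=1: B_{2}/(2)! × [f^{(1)}(49) − f^{(1)}(9)] = 1/12 × (0.0204082 − 0.111111) = -0.00755858.
Partial sum through k=1: 133.961.
k=2: B_{4}/(4)! × [f^{(3)}(49) − f^{(3)}(9)] = −1/720 × (1.69997e-05 − 0.00274348) = 3.78678e-06.
Partial sum through k=2: 133.961.
k=3: B_{6}/(6)! × [f^{(5)}(49) − f^{(5)}(9)] = 1/30240 × (8.49632e-08 − 0.000406442) = -1.34377e-08.

S_3 ≈ 133.961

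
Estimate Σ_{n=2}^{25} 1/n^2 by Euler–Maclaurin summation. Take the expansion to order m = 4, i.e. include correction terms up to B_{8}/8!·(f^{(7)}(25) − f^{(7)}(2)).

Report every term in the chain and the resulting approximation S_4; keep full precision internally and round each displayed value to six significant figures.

S_4 ≈ 0.605702

∫_2^25 1/x^2 dx evaluates to 0.460000.
½[f(2) + f(25)] = ½[0.250000 + 0.00160000] = 0.125800.
Running total after boundary: 0.585800.
Correction k=1: B_{2}/2! · (f^{(1)}(25) − f^{(1)}(2)) = 1/12 · (-0.000128000 − (-0.250000)) = 0.0208227.
Partial sum through k=1: 0.606623.
Correction k=2: B_{4}/4! · (f^{(3)}(25) − f^{(3)}(2)) = −1/720 · (-2.45760e-06 − (-0.750000)) = -0.00104166.
Partial sum through k=2: 0.605581.
Correction k=3: B_{6}/6! · (f^{(5)}(25) − f^{(5)}(2)) = 1/30240 · (-1.17965e-07 − (-5.62500)) = 0.000186012.
Partial sum through k=3: 0.605767.
Correction k=4: B_{8}/8! · (f^{(7)}(25) − f^{(7)}(2)) = −1/1209600 · (-1.05696e-08 − (-78.7500)) = -6.51042e-05.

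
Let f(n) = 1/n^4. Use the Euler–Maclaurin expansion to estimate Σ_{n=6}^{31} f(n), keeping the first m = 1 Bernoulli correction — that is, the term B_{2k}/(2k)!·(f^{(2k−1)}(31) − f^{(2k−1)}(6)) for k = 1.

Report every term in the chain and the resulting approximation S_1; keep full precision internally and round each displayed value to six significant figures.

Integral: ∫_6^31 1/x^4 dx = 0.00153202.
Endpoint term: (f(6) + f(31))/2 = (0.000771605 + 1.08281e-06)/2 = 0.000386344.
Integral + boundary = 0.00191836.
Order-1 term: 1/12 · (-1.39718e-07 − (-0.000514403)) = 4.28553e-05.

S_1 ≈ 0.00196122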